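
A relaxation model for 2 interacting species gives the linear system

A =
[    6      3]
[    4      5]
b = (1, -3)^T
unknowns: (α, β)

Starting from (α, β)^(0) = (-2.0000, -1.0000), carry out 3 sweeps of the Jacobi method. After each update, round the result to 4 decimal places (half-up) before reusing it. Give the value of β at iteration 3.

-0.3334

Iteration 1:
  α = (1 - (3)·-1.0000) / (6) = 0.6667
  β = (-3 - (4)·-2.0000) / (5) = 1.0000
Iteration 2:
  α = (1 - (3)·1.0000) / (6) = -0.3333
  β = (-3 - (4)·0.6667) / (5) = -1.1334
Iteration 3:
  α = (1 - (3)·-1.1334) / (6) = 0.7334
  β = (-3 - (4)·-0.3333) / (5) = -0.3334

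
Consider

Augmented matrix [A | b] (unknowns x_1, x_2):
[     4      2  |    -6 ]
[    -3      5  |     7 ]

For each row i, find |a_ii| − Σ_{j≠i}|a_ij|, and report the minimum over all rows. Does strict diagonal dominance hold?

2

row 1: |4| − (2) = 2
row 2: |5| − (3) = 2
minimum over rows = 2 → strictly diagonally dominant (convergence guaranteed)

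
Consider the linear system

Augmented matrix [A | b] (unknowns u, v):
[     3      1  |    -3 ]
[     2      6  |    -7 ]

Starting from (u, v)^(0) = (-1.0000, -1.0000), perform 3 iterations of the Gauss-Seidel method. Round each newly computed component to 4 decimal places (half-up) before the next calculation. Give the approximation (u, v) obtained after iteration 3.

Iteration 1:
  u = (-3 - (1)·-1.0000) / (3) = -0.6667
  v = (-7 - (2)·-0.6667) / (6) = -0.9444
Iteration 2:
  u = (-3 - (1)·-0.9444) / (3) = -0.6852
  v = (-7 - (2)·-0.6852) / (6) = -0.9383
Iteration 3:
  u = (-3 - (1)·-0.9383) / (3) = -0.6872
  v = (-7 - (2)·-0.6872) / (6) = -0.9376

(-0.6872, -0.9376)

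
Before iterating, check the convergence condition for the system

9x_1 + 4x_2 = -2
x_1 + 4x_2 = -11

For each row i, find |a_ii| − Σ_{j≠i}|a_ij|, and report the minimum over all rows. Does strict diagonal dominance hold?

3

row 1: |9| − (4) = 5
row 2: |4| − (1) = 3
minimum over rows = 3 → strictly diagonally dominant (convergence guaranteed)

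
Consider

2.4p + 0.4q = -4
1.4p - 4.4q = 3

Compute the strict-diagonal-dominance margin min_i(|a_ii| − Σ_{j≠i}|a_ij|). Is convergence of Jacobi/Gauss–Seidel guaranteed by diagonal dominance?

row 1: |2.4| − (0.4) = 2
row 2: |-4.4| − (1.4) = 3
minimum over rows = 2 → strictly diagonally dominant (convergence guaranteed)

2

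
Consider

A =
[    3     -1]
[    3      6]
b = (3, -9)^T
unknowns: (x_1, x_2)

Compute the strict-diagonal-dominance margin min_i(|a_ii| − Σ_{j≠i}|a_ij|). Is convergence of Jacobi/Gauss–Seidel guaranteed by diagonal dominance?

row 1: |3| − (1) = 2
row 2: |6| − (3) = 3
minimum over rows = 2 → strictly diagonally dominant (convergence guaranteed)

2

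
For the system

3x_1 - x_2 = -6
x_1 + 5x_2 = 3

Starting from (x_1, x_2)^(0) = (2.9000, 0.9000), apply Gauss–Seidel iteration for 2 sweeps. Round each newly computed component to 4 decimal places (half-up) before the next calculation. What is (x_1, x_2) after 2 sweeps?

(-1.6867, 0.9373)

Iteration 1:
  x_1 = (-6 - (-1)·0.9000) / (3) = -1.7000
  x_2 = (3 - (1)·-1.7000) / (5) = 0.9400
Iteration 2:
  x_1 = (-6 - (-1)·0.9400) / (3) = -1.6867
  x_2 = (3 - (1)·-1.6867) / (5) = 0.9373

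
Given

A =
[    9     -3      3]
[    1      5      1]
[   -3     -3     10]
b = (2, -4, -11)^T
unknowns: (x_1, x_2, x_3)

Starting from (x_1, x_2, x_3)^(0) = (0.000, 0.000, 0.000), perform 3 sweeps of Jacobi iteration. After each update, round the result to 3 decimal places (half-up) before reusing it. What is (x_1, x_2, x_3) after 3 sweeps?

Iteration 1:
  x_1 = (2 - (-3)·0.000 - (3)·0.000) / (9) = 0.222
  x_2 = (-4 - (1)·0.000 - (1)·0.000) / (5) = -0.800
  x_3 = (-11 - (-3)·0.000 - (-3)·0.000) / (10) = -1.100
Iteration 2:
  x_1 = (2 - (-3)·-0.800 - (3)·-1.100) / (9) = 0.322
  x_2 = (-4 - (1)·0.222 - (1)·-1.100) / (5) = -0.624
  x_3 = (-11 - (-3)·0.222 - (-3)·-0.800) / (10) = -1.273
Iteration 3:
  x_1 = (2 - (-3)·-0.624 - (3)·-1.273) / (9) = 0.439
  x_2 = (-4 - (1)·0.322 - (1)·-1.273) / (5) = -0.610
  x_3 = (-11 - (-3)·0.322 - (-3)·-0.624) / (10) = -1.191

(0.439, -0.610, -1.191)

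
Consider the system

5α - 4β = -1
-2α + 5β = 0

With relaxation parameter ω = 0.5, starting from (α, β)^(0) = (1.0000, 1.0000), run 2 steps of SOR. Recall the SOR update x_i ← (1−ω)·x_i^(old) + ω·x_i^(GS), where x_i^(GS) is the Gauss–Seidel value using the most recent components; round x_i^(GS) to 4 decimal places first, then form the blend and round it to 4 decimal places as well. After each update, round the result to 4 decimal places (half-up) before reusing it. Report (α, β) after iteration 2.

Iteration 1:
  α: GS value = (-1 - (-4)·1.0000) / (5) = 0.6000;  α ← (1−ω)·1.0000 + ω·0.6000 = 0.8000
  β: GS value = (0 - (-2)·0.8000) / (5) = 0.3200;  β ← (1−ω)·1.0000 + ω·0.3200 = 0.6600
Iteration 2:
  α: GS value = (-1 - (-4)·0.6600) / (5) = 0.3280;  α ← (1−ω)·0.8000 + ω·0.3280 = 0.5640
  β: GS value = (0 - (-2)·0.5640) / (5) = 0.2256;  β ← (1−ω)·0.6600 + ω·0.2256 = 0.4428

(0.5640, 0.4428)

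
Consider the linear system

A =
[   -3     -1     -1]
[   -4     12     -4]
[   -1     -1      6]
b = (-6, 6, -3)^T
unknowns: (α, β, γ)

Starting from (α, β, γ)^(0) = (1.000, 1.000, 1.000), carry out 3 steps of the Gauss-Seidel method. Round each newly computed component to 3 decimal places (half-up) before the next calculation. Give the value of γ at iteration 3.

Iteration 1:
  α = (-6 - (-1)·1.000 - (-1)·1.000) / (-3) = 1.333
  β = (6 - (-4)·1.333 - (-4)·1.000) / (12) = 1.278
  γ = (-3 - (-1)·1.333 - (-1)·1.278) / (6) = -0.065
Iteration 2:
  α = (-6 - (-1)·1.278 - (-1)·-0.065) / (-3) = 1.596
  β = (6 - (-4)·1.596 - (-4)·-0.065) / (12) = 1.010
  γ = (-3 - (-1)·1.596 - (-1)·1.010) / (6) = -0.066
Iteration 3:
  α = (-6 - (-1)·1.010 - (-1)·-0.066) / (-3) = 1.685
  β = (6 - (-4)·1.685 - (-4)·-0.066) / (12) = 1.040
  γ = (-3 - (-1)·1.685 - (-1)·1.040) / (6) = -0.046

-0.046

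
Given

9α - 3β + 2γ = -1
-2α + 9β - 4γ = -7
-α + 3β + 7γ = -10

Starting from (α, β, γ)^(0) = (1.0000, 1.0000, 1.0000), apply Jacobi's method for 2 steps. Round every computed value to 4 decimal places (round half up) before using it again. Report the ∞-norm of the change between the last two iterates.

1.4286

Iteration 1:
  α = (-1 - (-3)·1.0000 - (2)·1.0000) / (9) = 0.0000
  β = (-7 - (-2)·1.0000 - (-4)·1.0000) / (9) = -0.1111
  γ = (-10 - (-1)·1.0000 - (3)·1.0000) / (7) = -1.7143
Iteration 2:
  α = (-1 - (-3)·-0.1111 - (2)·-1.7143) / (9) = 0.2328
  β = (-7 - (-2)·0.0000 - (-4)·-1.7143) / (9) = -1.5397
  γ = (-10 - (-1)·0.0000 - (3)·-0.1111) / (7) = -1.3810
Change: (0.2328, -1.4286, 0.3333) → max |·| = 1.4286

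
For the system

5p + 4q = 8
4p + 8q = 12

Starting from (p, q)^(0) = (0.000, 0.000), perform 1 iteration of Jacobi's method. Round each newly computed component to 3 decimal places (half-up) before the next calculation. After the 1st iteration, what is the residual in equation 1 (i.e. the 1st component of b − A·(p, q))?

Iteration 1:
  p = (8 - (4)·0.000) / (5) = 1.600
  q = (12 - (4)·0.000) / (8) = 1.500
Residual b − A·x = (-6.000, -6.400)

-6.000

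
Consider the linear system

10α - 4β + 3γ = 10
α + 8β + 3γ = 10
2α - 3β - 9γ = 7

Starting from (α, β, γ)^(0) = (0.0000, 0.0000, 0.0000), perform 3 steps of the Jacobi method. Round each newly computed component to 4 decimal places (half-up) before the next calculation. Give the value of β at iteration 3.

1.3979

Iteration 1:
  α = (10 - (-4)·0.0000 - (3)·0.0000) / (10) = 1.0000
  β = (10 - (1)·0.0000 - (3)·0.0000) / (8) = 1.2500
  γ = (7 - (2)·0.0000 - (-3)·0.0000) / (-9) = -0.7778
Iteration 2:
  α = (10 - (-4)·1.2500 - (3)·-0.7778) / (10) = 1.7333
  β = (10 - (1)·1.0000 - (3)·-0.7778) / (8) = 1.4167
  γ = (7 - (2)·1.0000 - (-3)·1.2500) / (-9) = -0.9722
Iteration 3:
  α = (10 - (-4)·1.4167 - (3)·-0.9722) / (10) = 1.8583
  β = (10 - (1)·1.7333 - (3)·-0.9722) / (8) = 1.3979
  γ = (7 - (2)·1.7333 - (-3)·1.4167) / (-9) = -0.8648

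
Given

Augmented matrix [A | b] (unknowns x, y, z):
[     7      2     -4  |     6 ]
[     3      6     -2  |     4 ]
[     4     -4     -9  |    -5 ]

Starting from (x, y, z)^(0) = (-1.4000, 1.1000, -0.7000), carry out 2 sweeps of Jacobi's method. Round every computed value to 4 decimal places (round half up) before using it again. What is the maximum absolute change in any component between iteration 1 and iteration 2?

Iteration 1:
  x = (6 - (2)·1.1000 - (-4)·-0.7000) / (7) = 0.1429
  y = (4 - (3)·-1.4000 - (-2)·-0.7000) / (6) = 1.1333
  z = (-5 - (4)·-1.4000 - (-4)·1.1000) / (-9) = -0.5556
Iteration 2:
  x = (6 - (2)·1.1333 - (-4)·-0.5556) / (7) = 0.2159
  y = (4 - (3)·0.1429 - (-2)·-0.5556) / (6) = 0.4100
  z = (-5 - (4)·0.1429 - (-4)·1.1333) / (-9) = 0.1154
Change: (0.0730, -0.7233, 0.6710) → max |·| = 0.7233

0.7233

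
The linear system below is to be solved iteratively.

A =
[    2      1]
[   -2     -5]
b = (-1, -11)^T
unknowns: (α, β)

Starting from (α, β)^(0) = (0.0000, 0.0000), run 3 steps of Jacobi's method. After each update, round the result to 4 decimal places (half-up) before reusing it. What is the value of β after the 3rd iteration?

Iteration 1:
  α = (-1 - (1)·0.0000) / (2) = -0.5000
  β = (-11 - (-2)·0.0000) / (-5) = 2.2000
Iteration 2:
  α = (-1 - (1)·2.2000) / (2) = -1.6000
  β = (-11 - (-2)·-0.5000) / (-5) = 2.4000
Iteration 3:
  α = (-1 - (1)·2.4000) / (2) = -1.7000
  β = (-11 - (-2)·-1.6000) / (-5) = 2.8400

2.8400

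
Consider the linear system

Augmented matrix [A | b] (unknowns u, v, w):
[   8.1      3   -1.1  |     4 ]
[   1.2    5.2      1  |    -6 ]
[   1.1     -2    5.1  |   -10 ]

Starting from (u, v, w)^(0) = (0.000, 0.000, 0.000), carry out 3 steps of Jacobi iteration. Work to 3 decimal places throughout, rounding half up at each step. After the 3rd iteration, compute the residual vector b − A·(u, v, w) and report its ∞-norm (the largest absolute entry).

Iteration 1:
  u = (4 - (3)·0.000 - (-1.1)·0.000) / (8.1) = 0.494
  v = (-6 - (1.2)·0.000 - (1)·0.000) / (5.2) = -1.154
  w = (-10 - (1.1)·0.000 - (-2)·0.000) / (5.1) = -1.961
Iteration 2:
  u = (4 - (3)·-1.154 - (-1.1)·-1.961) / (8.1) = 0.655
  v = (-6 - (1.2)·0.494 - (1)·-1.961) / (5.2) = -0.891
  w = (-10 - (1.1)·0.494 - (-2)·-1.154) / (5.1) = -2.520
Iteration 3:
  u = (4 - (3)·-0.891 - (-1.1)·-2.520) / (8.1) = 0.482
  v = (-6 - (1.2)·0.655 - (1)·-2.520) / (5.2) = -0.820
  w = (-10 - (1.1)·0.655 - (-2)·-0.891) / (5.1) = -2.451
Residual b − A·x = (-0.140, 0.137, 0.330); ∞-norm = 0.330

0.330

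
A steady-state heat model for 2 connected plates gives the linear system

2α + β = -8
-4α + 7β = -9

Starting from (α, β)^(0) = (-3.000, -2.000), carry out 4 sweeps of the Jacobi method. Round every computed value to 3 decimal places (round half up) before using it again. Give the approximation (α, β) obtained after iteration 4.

Iteration 1:
  α = (-8 - (1)·-2.000) / (2) = -3.000
  β = (-9 - (-4)·-3.000) / (7) = -3.000
Iteration 2:
  α = (-8 - (1)·-3.000) / (2) = -2.500
  β = (-9 - (-4)·-3.000) / (7) = -3.000
Iteration 3:
  α = (-8 - (1)·-3.000) / (2) = -2.500
  β = (-9 - (-4)·-2.500) / (7) = -2.714
Iteration 4:
  α = (-8 - (1)·-2.714) / (2) = -2.643
  β = (-9 - (-4)·-2.500) / (7) = -2.714

(-2.643, -2.714)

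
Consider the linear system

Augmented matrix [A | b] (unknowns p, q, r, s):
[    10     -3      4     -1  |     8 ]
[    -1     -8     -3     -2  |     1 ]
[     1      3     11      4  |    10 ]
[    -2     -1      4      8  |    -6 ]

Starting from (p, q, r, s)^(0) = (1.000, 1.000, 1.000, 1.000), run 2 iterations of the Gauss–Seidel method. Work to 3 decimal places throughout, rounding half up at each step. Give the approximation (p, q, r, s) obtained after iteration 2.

(0.162, -0.157, 1.304, -1.381)

Iteration 1:
  p = (8 - (-3)·1.000 - (4)·1.000 - (-1)·1.000) / (10) = 0.800
  q = (1 - (-1)·0.800 - (-3)·1.000 - (-2)·1.000) / (-8) = -0.850
  r = (10 - (1)·0.800 - (3)·-0.850 - (4)·1.000) / (11) = 0.705
  s = (-6 - (-2)·0.800 - (-1)·-0.850 - (4)·0.705) / (8) = -1.009
Iteration 2:
  p = (8 - (-3)·-0.850 - (4)·0.705 - (-1)·-1.009) / (10) = 0.162
  q = (1 - (-1)·0.162 - (-3)·0.705 - (-2)·-1.009) / (-8) = -0.157
  r = (10 - (1)·0.162 - (3)·-0.157 - (4)·-1.009) / (11) = 1.304
  s = (-6 - (-2)·0.162 - (-1)·-0.157 - (4)·1.304) / (8) = -1.381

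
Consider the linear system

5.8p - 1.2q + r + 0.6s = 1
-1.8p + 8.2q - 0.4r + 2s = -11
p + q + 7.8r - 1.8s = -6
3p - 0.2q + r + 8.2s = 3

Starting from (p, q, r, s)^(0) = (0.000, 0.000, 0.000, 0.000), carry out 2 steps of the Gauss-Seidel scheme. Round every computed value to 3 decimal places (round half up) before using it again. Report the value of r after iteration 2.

Iteration 1:
  p = (1 - (-1.2)·0.000 - (1)·0.000 - (0.6)·0.000) / (5.8) = 0.172
  q = (-11 - (-1.8)·0.172 - (-0.4)·0.000 - (2)·0.000) / (8.2) = -1.304
  r = (-6 - (1)·0.172 - (1)·-1.304 - (-1.8)·0.000) / (7.8) = -0.624
  s = (3 - (3)·0.172 - (-0.2)·-1.304 - (1)·-0.624) / (8.2) = 0.347
Iteration 2:
  p = (1 - (-1.2)·-1.304 - (1)·-0.624 - (0.6)·0.347) / (5.8) = -0.026
  q = (-11 - (-1.8)·-0.026 - (-0.4)·-0.624 - (2)·0.347) / (8.2) = -1.462
  r = (-6 - (1)·-0.026 - (1)·-1.462 - (-1.8)·0.347) / (7.8) = -0.498
  s = (3 - (3)·-0.026 - (-0.2)·-1.462 - (1)·-0.498) / (8.2) = 0.400

-0.498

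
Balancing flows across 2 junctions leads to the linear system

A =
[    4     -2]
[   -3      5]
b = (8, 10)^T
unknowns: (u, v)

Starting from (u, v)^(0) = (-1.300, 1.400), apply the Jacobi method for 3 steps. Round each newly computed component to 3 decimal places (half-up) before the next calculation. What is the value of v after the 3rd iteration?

Iteration 1:
  u = (8 - (-2)·1.400) / (4) = 2.700
  v = (10 - (-3)·-1.300) / (5) = 1.220
Iteration 2:
  u = (8 - (-2)·1.220) / (4) = 2.610
  v = (10 - (-3)·2.700) / (5) = 3.620
Iteration 3:
  u = (8 - (-2)·3.620) / (4) = 3.810
  v = (10 - (-3)·2.610) / (5) = 3.566

3.566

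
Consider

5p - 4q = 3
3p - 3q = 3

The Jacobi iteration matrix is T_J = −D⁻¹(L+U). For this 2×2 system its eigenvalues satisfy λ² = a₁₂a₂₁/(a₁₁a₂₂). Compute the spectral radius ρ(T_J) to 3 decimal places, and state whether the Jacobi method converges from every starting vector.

a₁₂a₂₁/(a₁₁a₂₂) = (-4)·(3) / ((5)·(-3)) = 0.800000
ρ = √|0.800000| = √0.800000 = 0.894
ρ < 1, so Jacobi converges

0.894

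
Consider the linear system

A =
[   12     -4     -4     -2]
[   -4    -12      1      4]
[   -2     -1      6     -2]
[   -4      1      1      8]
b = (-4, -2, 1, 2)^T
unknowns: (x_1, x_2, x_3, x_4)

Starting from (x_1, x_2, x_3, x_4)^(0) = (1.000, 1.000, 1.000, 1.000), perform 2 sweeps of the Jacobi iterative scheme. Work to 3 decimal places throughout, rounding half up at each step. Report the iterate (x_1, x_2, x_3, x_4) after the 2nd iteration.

(0.167, 0.250, 0.542, 0.344)

Iteration 1:
  x_1 = (-4 - (-4)·1.000 - (-4)·1.000 - (-2)·1.000) / (12) = 0.500
  x_2 = (-2 - (-4)·1.000 - (1)·1.000 - (4)·1.000) / (-12) = 0.250
  x_3 = (1 - (-2)·1.000 - (-1)·1.000 - (-2)·1.000) / (6) = 1.000
  x_4 = (2 - (-4)·1.000 - (1)·1.000 - (1)·1.000) / (8) = 0.500
Iteration 2:
  x_1 = (-4 - (-4)·0.250 - (-4)·1.000 - (-2)·0.500) / (12) = 0.167
  x_2 = (-2 - (-4)·0.500 - (1)·1.000 - (4)·0.500) / (-12) = 0.250
  x_3 = (1 - (-2)·0.500 - (-1)·0.250 - (-2)·0.500) / (6) = 0.542
  x_4 = (2 - (-4)·0.500 - (1)·0.250 - (1)·1.000) / (8) = 0.344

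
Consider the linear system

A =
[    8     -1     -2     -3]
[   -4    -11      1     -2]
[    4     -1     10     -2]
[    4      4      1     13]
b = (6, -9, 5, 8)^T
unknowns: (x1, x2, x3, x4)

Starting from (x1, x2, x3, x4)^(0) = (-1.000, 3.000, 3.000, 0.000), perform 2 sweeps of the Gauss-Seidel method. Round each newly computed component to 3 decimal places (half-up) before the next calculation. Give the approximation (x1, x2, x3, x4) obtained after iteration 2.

(0.722, 0.550, 0.252, 0.205)

Iteration 1:
  x1 = (6 - (-1)·3.000 - (-2)·3.000 - (-3)·0.000) / (8) = 1.875
  x2 = (-9 - (-4)·1.875 - (1)·3.000 - (-2)·0.000) / (-11) = 0.409
  x3 = (5 - (4)·1.875 - (-1)·0.409 - (-2)·0.000) / (10) = -0.209
  x4 = (8 - (4)·1.875 - (4)·0.409 - (1)·-0.209) / (13) = -0.071
Iteration 2:
  x1 = (6 - (-1)·0.409 - (-2)·-0.209 - (-3)·-0.071) / (8) = 0.722
  x2 = (-9 - (-4)·0.722 - (1)·-0.209 - (-2)·-0.071) / (-11) = 0.550
  x3 = (5 - (4)·0.722 - (-1)·0.550 - (-2)·-0.071) / (10) = 0.252
  x4 = (8 - (4)·0.722 - (4)·0.550 - (1)·0.252) / (13) = 0.205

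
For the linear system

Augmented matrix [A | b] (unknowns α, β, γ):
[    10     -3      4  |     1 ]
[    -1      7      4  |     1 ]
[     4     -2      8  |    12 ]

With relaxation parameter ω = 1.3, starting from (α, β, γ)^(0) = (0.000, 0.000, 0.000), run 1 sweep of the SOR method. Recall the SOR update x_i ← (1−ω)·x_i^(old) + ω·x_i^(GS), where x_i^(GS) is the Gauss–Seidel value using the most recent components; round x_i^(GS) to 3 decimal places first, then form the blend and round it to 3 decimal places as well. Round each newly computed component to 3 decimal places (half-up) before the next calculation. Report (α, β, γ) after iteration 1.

(0.130, 0.209, 1.933)

Iteration 1:
  α: GS value = (1 - (-3)·0.000 - (4)·0.000) / (10) = 0.100;  α ← (1−ω)·0.000 + ω·0.100 = 0.130
  β: GS value = (1 - (-1)·0.130 - (4)·0.000) / (7) = 0.161;  β ← (1−ω)·0.000 + ω·0.161 = 0.209
  γ: GS value = (12 - (4)·0.130 - (-2)·0.209) / (8) = 1.487;  γ ← (1−ω)·0.000 + ω·1.487 = 1.933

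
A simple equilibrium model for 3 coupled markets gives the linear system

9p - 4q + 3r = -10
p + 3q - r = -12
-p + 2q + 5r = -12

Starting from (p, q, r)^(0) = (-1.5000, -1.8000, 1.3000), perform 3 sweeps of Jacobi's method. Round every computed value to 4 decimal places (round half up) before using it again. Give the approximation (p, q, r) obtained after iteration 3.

(-2.2875, -3.9427, -1.2114)

Iteration 1:
  p = (-10 - (-4)·-1.8000 - (3)·1.3000) / (9) = -2.3444
  q = (-12 - (1)·-1.5000 - (-1)·1.3000) / (3) = -3.0667
  r = (-12 - (-1)·-1.5000 - (2)·-1.8000) / (5) = -1.9800
Iteration 2:
  p = (-10 - (-4)·-3.0667 - (3)·-1.9800) / (9) = -1.8141
  q = (-12 - (1)·-2.3444 - (-1)·-1.9800) / (3) = -3.8785
  r = (-12 - (-1)·-2.3444 - (2)·-3.0667) / (5) = -1.6422
Iteration 3:
  p = (-10 - (-4)·-3.8785 - (3)·-1.6422) / (9) = -2.2875
  q = (-12 - (1)·-1.8141 - (-1)·-1.6422) / (3) = -3.9427
  r = (-12 - (-1)·-1.8141 - (2)·-3.8785) / (5) = -1.2114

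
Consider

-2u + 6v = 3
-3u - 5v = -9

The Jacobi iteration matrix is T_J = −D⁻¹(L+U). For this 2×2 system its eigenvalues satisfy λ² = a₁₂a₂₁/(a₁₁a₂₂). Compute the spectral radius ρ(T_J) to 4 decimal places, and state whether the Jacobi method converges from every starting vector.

a₁₂a₂₁/(a₁₁a₂₂) = (6)·(-3) / ((-2)·(-5)) = -1.800000
ρ = √|-1.800000| = √1.800000 = 1.3416
ρ > 1, so Jacobi diverges

1.3416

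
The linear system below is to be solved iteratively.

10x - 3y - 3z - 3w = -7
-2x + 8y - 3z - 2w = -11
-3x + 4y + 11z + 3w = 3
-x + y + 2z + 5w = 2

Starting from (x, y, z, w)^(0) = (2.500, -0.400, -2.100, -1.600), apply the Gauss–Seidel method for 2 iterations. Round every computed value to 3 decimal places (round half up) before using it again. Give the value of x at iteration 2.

Iteration 1:
  x = (-7 - (-3)·-0.400 - (-3)·-2.100 - (-3)·-1.600) / (10) = -1.930
  y = (-11 - (-2)·-1.930 - (-3)·-2.100 - (-2)·-1.600) / (8) = -3.045
  z = (3 - (-3)·-1.930 - (4)·-3.045 - (3)·-1.600) / (11) = 1.290
  w = (2 - (-1)·-1.930 - (1)·-3.045 - (2)·1.290) / (5) = 0.107
Iteration 2:
  x = (-7 - (-3)·-3.045 - (-3)·1.290 - (-3)·0.107) / (10) = -1.194
  y = (-11 - (-2)·-1.194 - (-3)·1.290 - (-2)·0.107) / (8) = -1.163
  z = (3 - (-3)·-1.194 - (4)·-1.163 - (3)·0.107) / (11) = 0.341
  w = (2 - (-1)·-1.194 - (1)·-1.163 - (2)·0.341) / (5) = 0.257

-1.194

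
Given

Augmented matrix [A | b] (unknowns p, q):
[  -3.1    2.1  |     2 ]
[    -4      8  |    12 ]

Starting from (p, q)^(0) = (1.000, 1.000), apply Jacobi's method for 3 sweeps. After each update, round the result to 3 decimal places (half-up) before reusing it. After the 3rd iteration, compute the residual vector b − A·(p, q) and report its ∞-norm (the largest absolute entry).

1.312

Iteration 1:
  p = (2 - (2.1)·1.000) / (-3.1) = 0.032
  q = (12 - (-4)·1.000) / (8) = 2.000
Iteration 2:
  p = (2 - (2.1)·2.000) / (-3.1) = 0.710
  q = (12 - (-4)·0.032) / (8) = 1.516
Iteration 3:
  p = (2 - (2.1)·1.516) / (-3.1) = 0.382
  q = (12 - (-4)·0.710) / (8) = 1.855
Residual b − A·x = (-0.711, -1.312); ∞-norm = 1.312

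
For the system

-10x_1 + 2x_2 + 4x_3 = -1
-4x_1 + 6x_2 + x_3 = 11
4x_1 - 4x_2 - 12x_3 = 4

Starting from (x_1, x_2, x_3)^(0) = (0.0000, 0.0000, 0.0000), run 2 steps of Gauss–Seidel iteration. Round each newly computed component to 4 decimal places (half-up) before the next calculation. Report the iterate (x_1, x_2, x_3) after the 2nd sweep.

Iteration 1:
  x_1 = (-1 - (2)·0.0000 - (4)·0.0000) / (-10) = 0.1000
  x_2 = (11 - (-4)·0.1000 - (1)·0.0000) / (6) = 1.9000
  x_3 = (4 - (4)·0.1000 - (-4)·1.9000) / (-12) = -0.9333
Iteration 2:
  x_1 = (-1 - (2)·1.9000 - (4)·-0.9333) / (-10) = 0.1067
  x_2 = (11 - (-4)·0.1067 - (1)·-0.9333) / (6) = 2.0600
  x_3 = (4 - (4)·0.1067 - (-4)·2.0600) / (-12) = -0.9844

(0.1067, 2.0600, -0.9844)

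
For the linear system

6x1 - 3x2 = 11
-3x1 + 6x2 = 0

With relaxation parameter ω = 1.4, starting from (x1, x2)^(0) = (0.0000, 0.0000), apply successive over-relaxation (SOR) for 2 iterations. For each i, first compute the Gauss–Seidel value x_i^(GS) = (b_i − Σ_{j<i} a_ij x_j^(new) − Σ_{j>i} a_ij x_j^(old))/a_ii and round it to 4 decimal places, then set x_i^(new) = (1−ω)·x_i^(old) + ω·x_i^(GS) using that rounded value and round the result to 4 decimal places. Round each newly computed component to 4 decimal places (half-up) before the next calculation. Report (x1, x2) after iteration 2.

(2.7976, 1.2397)

Iteration 1:
  x1: GS value = (11 - (-3)·0.0000) / (6) = 1.8333;  x1 ← (1−ω)·0.0000 + ω·1.8333 = 2.5666
  x2: GS value = (0 - (-3)·2.5666) / (6) = 1.2833;  x2 ← (1−ω)·0.0000 + ω·1.2833 = 1.7966
Iteration 2:
  x1: GS value = (11 - (-3)·1.7966) / (6) = 2.7316;  x1 ← (1−ω)·2.5666 + ω·2.7316 = 2.7976
  x2: GS value = (0 - (-3)·2.7976) / (6) = 1.3988;  x2 ← (1−ω)·1.7966 + ω·1.3988 = 1.2397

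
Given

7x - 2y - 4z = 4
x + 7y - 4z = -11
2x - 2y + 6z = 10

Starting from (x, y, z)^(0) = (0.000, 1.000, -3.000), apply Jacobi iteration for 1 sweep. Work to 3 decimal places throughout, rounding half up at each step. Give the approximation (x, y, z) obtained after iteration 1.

Iteration 1:
  x = (4 - (-2)·1.000 - (-4)·-3.000) / (7) = -0.857
  y = (-11 - (1)·0.000 - (-4)·-3.000) / (7) = -3.286
  z = (10 - (2)·0.000 - (-2)·1.000) / (6) = 2.000

(-0.857, -3.286, 2.000)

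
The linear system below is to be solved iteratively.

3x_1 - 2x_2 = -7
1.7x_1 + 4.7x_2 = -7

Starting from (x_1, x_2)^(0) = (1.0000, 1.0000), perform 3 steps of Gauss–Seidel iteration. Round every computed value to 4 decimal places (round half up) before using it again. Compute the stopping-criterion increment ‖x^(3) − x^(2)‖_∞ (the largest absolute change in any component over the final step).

Iteration 1:
  x_1 = (-7 - (-2)·1.0000) / (3) = -1.6667
  x_2 = (-7 - (1.7)·-1.6667) / (4.7) = -0.8865
Iteration 2:
  x_1 = (-7 - (-2)·-0.8865) / (3) = -2.9243
  x_2 = (-7 - (1.7)·-2.9243) / (4.7) = -0.4316
Iteration 3:
  x_1 = (-7 - (-2)·-0.4316) / (3) = -2.6211
  x_2 = (-7 - (1.7)·-2.6211) / (4.7) = -0.5413
Change: (0.3032, -0.1097) → max |·| = 0.3032

0.3032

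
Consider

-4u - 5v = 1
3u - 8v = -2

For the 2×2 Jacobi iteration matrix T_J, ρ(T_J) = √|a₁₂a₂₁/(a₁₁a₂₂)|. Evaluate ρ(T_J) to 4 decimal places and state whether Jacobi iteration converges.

0.6847

a₁₂a₂₁/(a₁₁a₂₂) = (-5)·(3) / ((-4)·(-8)) = -0.468750
ρ = √|-0.468750| = √0.468750 = 0.6847
ρ < 1, so Jacobi converges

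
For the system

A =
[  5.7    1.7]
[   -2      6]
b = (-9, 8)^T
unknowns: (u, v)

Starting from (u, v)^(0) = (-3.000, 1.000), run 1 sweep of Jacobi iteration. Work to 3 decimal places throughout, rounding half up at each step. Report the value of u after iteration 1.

-1.877

Iteration 1:
  u = (-9 - (1.7)·1.000) / (5.7) = -1.877
  v = (8 - (-2)·-3.000) / (6) = 0.333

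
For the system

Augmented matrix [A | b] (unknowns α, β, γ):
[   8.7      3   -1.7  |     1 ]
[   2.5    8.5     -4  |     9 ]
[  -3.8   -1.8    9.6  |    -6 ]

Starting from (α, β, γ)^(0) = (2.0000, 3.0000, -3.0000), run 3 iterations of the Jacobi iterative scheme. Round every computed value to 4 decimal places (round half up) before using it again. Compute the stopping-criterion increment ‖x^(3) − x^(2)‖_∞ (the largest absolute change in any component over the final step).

Iteration 1:
  α = (1 - (3)·3.0000 - (-1.7)·-3.0000) / (8.7) = -1.5057
  β = (9 - (2.5)·2.0000 - (-4)·-3.0000) / (8.5) = -0.9412
  γ = (-6 - (-3.8)·2.0000 - (-1.8)·3.0000) / (9.6) = 0.7292
Iteration 2:
  α = (1 - (3)·-0.9412 - (-1.7)·0.7292) / (8.7) = 0.5820
  β = (9 - (2.5)·-1.5057 - (-4)·0.7292) / (8.5) = 1.8448
  γ = (-6 - (-3.8)·-1.5057 - (-1.8)·-0.9412) / (9.6) = -1.3975
Iteration 3:
  α = (1 - (3)·1.8448 - (-1.7)·-1.3975) / (8.7) = -0.7943
  β = (9 - (2.5)·0.5820 - (-4)·-1.3975) / (8.5) = 0.2300
  γ = (-6 - (-3.8)·0.5820 - (-1.8)·1.8448) / (9.6) = -0.0487
Change: (-1.3763, -1.6148, 1.3488) → max |·| = 1.6148

1.6148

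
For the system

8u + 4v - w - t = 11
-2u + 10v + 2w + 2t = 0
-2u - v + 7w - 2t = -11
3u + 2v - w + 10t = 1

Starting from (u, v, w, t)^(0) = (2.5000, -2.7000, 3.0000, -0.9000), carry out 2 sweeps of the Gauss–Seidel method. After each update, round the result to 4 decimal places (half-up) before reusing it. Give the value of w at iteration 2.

-1.4521

Iteration 1:
  u = (11 - (4)·-2.7000 - (-1)·3.0000 - (-1)·-0.9000) / (8) = 2.9875
  v = (0 - (-2)·2.9875 - (2)·3.0000 - (2)·-0.9000) / (10) = 0.1775
  w = (-11 - (-2)·2.9875 - (-1)·0.1775 - (-2)·-0.9000) / (7) = -0.9496
  t = (1 - (3)·2.9875 - (2)·0.1775 - (-1)·-0.9496) / (10) = -0.9267
Iteration 2:
  u = (11 - (4)·0.1775 - (-1)·-0.9496 - (-1)·-0.9267) / (8) = 1.0517
  v = (0 - (-2)·1.0517 - (2)·-0.9496 - (2)·-0.9267) / (10) = 0.5856
  w = (-11 - (-2)·1.0517 - (-1)·0.5856 - (-2)·-0.9267) / (7) = -1.4521
  t = (1 - (3)·1.0517 - (2)·0.5856 - (-1)·-1.4521) / (10) = -0.4778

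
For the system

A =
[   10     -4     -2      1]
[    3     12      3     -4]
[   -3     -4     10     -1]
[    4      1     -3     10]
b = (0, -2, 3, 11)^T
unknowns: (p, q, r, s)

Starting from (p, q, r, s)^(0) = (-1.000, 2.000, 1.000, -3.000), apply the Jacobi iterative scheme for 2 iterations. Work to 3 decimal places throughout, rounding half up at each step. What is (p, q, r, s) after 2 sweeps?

Iteration 1:
  p = (0 - (-4)·2.000 - (-2)·1.000 - (1)·-3.000) / (10) = 1.300
  q = (-2 - (3)·-1.000 - (3)·1.000 - (-4)·-3.000) / (12) = -1.167
  r = (3 - (-3)·-1.000 - (-4)·2.000 - (-1)·-3.000) / (10) = 0.500
  s = (11 - (4)·-1.000 - (1)·2.000 - (-3)·1.000) / (10) = 1.600
Iteration 2:
  p = (0 - (-4)·-1.167 - (-2)·0.500 - (1)·1.600) / (10) = -0.527
  q = (-2 - (3)·1.300 - (3)·0.500 - (-4)·1.600) / (12) = -0.083
  r = (3 - (-3)·1.300 - (-4)·-1.167 - (-1)·1.600) / (10) = 0.383
  s = (11 - (4)·1.300 - (1)·-1.167 - (-3)·0.500) / (10) = 0.847

(-0.527, -0.083, 0.383, 0.847)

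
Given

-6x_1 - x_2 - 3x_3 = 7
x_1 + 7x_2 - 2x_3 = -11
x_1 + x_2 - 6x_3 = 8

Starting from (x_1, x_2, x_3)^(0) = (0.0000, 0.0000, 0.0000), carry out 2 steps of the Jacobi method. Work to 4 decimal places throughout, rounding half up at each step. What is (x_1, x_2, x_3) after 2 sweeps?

(-0.2381, -1.7857, -1.7897)

Iteration 1:
  x_1 = (7 - (-1)·0.0000 - (-3)·0.0000) / (-6) = -1.1667
  x_2 = (-11 - (1)·0.0000 - (-2)·0.0000) / (7) = -1.5714
  x_3 = (8 - (1)·0.0000 - (1)·0.0000) / (-6) = -1.3333
Iteration 2:
  x_1 = (7 - (-1)·-1.5714 - (-3)·-1.3333) / (-6) = -0.2381
  x_2 = (-11 - (1)·-1.1667 - (-2)·-1.3333) / (7) = -1.7857
  x_3 = (8 - (1)·-1.1667 - (1)·-1.5714) / (-6) = -1.7897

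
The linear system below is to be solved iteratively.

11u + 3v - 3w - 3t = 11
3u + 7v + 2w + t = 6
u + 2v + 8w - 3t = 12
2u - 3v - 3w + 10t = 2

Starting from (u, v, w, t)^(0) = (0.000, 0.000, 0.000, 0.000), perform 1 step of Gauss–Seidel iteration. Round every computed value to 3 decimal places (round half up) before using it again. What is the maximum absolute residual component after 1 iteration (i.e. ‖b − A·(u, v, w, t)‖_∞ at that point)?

Iteration 1:
  u = (11 - (3)·0.000 - (-3)·0.000 - (-3)·0.000) / (11) = 1.000
  v = (6 - (3)·1.000 - (2)·0.000 - (1)·0.000) / (7) = 0.429
  w = (12 - (1)·1.000 - (2)·0.429 - (-3)·0.000) / (8) = 1.268
  t = (2 - (2)·1.000 - (-3)·0.429 - (-3)·1.268) / (10) = 0.509
Residual b − A·x = (4.044, -3.048, 1.525, 0.001); ∞-norm = 4.044

4.044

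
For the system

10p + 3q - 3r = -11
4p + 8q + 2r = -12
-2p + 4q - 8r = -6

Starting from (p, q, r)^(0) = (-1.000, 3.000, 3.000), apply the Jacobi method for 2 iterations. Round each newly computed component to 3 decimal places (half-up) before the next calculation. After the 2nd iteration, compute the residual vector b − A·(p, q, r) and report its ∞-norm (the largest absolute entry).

7.575

Iteration 1:
  p = (-11 - (3)·3.000 - (-3)·3.000) / (10) = -1.100
  q = (-12 - (4)·-1.000 - (2)·3.000) / (8) = -1.750
  r = (-6 - (-2)·-1.000 - (4)·3.000) / (-8) = 2.500
Iteration 2:
  p = (-11 - (3)·-1.750 - (-3)·2.500) / (10) = 0.175
  q = (-12 - (4)·-1.100 - (2)·2.500) / (8) = -1.575
  r = (-6 - (-2)·-1.100 - (4)·-1.750) / (-8) = 0.150
Residual b − A·x = (-7.575, -0.400, 1.850); ∞-norm = 7.575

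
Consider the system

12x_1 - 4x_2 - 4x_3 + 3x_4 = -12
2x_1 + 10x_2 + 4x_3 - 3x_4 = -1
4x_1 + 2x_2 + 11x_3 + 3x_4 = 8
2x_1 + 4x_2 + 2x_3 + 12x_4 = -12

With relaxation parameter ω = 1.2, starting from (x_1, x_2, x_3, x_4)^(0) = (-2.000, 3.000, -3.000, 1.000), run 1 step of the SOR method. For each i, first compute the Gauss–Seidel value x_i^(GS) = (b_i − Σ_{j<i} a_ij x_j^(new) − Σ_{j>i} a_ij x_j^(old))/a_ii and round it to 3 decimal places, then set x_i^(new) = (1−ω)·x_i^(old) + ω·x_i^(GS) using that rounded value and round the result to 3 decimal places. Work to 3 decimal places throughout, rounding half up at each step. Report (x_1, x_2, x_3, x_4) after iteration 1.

Iteration 1:
  x_1: GS value = (-12 - (-4)·3.000 - (-4)·-3.000 - (3)·1.000) / (12) = -1.250;  x_1 ← (1−ω)·-2.000 + ω·-1.250 = -1.100
  x_2: GS value = (-1 - (2)·-1.100 - (4)·-3.000 - (-3)·1.000) / (10) = 1.620;  x_2 ← (1−ω)·3.000 + ω·1.620 = 1.344
  x_3: GS value = (8 - (4)·-1.100 - (2)·1.344 - (3)·1.000) / (11) = 0.610;  x_3 ← (1−ω)·-3.000 + ω·0.610 = 1.332
  x_4: GS value = (-12 - (2)·-1.100 - (4)·1.344 - (2)·1.332) / (12) = -1.487;  x_4 ← (1−ω)·1.000 + ω·-1.487 = -1.984

(-1.100, 1.344, 1.332, -1.984)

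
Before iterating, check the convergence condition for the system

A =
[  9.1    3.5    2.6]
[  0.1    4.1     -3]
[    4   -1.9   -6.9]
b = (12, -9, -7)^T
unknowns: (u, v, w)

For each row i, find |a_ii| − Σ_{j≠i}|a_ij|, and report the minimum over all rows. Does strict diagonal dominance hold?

1

row 1: |9.1| − (3.5+2.6) = 3
row 2: |4.1| − (0.1+3) = 1
row 3: |-6.9| − (4+1.9) = 1
minimum over rows = 1 → strictly diagonally dominant (convergence guaranteed)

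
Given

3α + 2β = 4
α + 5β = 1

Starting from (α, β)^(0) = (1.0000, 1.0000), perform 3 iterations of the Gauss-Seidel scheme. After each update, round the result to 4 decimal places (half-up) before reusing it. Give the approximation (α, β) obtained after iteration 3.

Iteration 1:
  α = (4 - (2)·1.0000) / (3) = 0.6667
  β = (1 - (1)·0.6667) / (5) = 0.0667
Iteration 2:
  α = (4 - (2)·0.0667) / (3) = 1.2889
  β = (1 - (1)·1.2889) / (5) = -0.0578
Iteration 3:
  α = (4 - (2)·-0.0578) / (3) = 1.3719
  β = (1 - (1)·1.3719) / (5) = -0.0744

(1.3719, -0.0744)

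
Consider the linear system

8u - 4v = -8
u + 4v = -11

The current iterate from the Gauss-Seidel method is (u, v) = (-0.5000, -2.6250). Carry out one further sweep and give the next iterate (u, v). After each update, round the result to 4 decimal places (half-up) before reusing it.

(-2.3125, -2.1719)

One sweep:
  u = (-8 - (-4)·-2.6250) / (8) = -2.3125
  v = (-11 - (1)·-2.3125) / (4) = -2.1719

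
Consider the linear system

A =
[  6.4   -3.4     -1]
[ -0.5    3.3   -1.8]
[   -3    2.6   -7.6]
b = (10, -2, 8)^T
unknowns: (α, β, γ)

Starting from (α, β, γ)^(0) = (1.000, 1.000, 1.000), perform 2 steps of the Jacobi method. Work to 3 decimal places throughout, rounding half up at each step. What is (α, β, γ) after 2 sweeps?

Iteration 1:
  α = (10 - (-3.4)·1.000 - (-1)·1.000) / (6.4) = 2.250
  β = (-2 - (-0.5)·1.000 - (-1.8)·1.000) / (3.3) = 0.091
  γ = (8 - (-3)·1.000 - (2.6)·1.000) / (-7.6) = -1.105
Iteration 2:
  α = (10 - (-3.4)·0.091 - (-1)·-1.105) / (6.4) = 1.438
  β = (-2 - (-0.5)·2.250 - (-1.8)·-1.105) / (3.3) = -0.868
  γ = (8 - (-3)·2.250 - (2.6)·0.091) / (-7.6) = -1.910

(1.438, -0.868, -1.910)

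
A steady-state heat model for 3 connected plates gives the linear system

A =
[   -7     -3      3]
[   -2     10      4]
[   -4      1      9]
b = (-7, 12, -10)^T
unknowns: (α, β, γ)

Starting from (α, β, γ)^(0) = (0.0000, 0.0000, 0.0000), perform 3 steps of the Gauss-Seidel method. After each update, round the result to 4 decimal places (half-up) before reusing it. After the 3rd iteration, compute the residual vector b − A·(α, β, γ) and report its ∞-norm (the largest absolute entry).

Iteration 1:
  α = (-7 - (-3)·0.0000 - (3)·0.0000) / (-7) = 1.0000
  β = (12 - (-2)·1.0000 - (4)·0.0000) / (10) = 1.4000
  γ = (-10 - (-4)·1.0000 - (1)·1.4000) / (9) = -0.8222
Iteration 2:
  α = (-7 - (-3)·1.4000 - (3)·-0.8222) / (-7) = 0.0476
  β = (12 - (-2)·0.0476 - (4)·-0.8222) / (10) = 1.5384
  γ = (-10 - (-4)·0.0476 - (1)·1.5384) / (9) = -1.2609
Iteration 3:
  α = (-7 - (-3)·1.5384 - (3)·-1.2609) / (-7) = -0.1997
  β = (12 - (-2)·-0.1997 - (4)·-1.2609) / (10) = 1.6644
  γ = (-10 - (-4)·-0.1997 - (1)·1.6644) / (9) = -1.3848
Residual b − A·x = (0.7497, 0.4958, 0.0000); ∞-norm = 0.7497

0.7497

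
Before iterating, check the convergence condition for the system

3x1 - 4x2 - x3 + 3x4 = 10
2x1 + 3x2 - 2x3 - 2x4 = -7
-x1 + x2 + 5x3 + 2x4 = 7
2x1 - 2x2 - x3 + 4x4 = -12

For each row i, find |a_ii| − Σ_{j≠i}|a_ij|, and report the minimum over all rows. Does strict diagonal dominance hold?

row 1: |3| − (4+1+3) = -5
row 2: |3| − (2+2+2) = -3
row 3: |5| − (1+1+2) = 1
row 4: |4| − (2+2+1) = -1
minimum over rows = -5 → not strictly diagonally dominant

-5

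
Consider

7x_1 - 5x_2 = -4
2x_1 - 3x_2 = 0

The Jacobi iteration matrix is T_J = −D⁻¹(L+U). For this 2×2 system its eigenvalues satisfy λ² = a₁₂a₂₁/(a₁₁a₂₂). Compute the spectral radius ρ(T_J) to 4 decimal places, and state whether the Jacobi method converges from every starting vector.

0.6901

a₁₂a₂₁/(a₁₁a₂₂) = (-5)·(2) / ((7)·(-3)) = 0.476190
ρ = √|0.476190| = √0.476190 = 0.6901
ρ < 1, so Jacobi converges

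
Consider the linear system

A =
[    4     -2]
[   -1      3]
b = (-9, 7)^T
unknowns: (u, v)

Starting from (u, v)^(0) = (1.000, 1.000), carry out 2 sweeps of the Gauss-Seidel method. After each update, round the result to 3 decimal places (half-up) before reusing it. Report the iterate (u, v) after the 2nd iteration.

Iteration 1:
  u = (-9 - (-2)·1.000) / (4) = -1.750
  v = (7 - (-1)·-1.750) / (3) = 1.750
Iteration 2:
  u = (-9 - (-2)·1.750) / (4) = -1.375
  v = (7 - (-1)·-1.375) / (3) = 1.875

(-1.375, 1.875)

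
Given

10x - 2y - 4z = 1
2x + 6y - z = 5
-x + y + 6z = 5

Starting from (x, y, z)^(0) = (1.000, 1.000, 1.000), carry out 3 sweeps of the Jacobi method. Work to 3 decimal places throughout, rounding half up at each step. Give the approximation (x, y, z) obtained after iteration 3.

(0.583, 0.784, 0.805)

Iteration 1:
  x = (1 - (-2)·1.000 - (-4)·1.000) / (10) = 0.700
  y = (5 - (2)·1.000 - (-1)·1.000) / (6) = 0.667
  z = (5 - (-1)·1.000 - (1)·1.000) / (6) = 0.833
Iteration 2:
  x = (1 - (-2)·0.667 - (-4)·0.833) / (10) = 0.567
  y = (5 - (2)·0.700 - (-1)·0.833) / (6) = 0.739
  z = (5 - (-1)·0.700 - (1)·0.667) / (6) = 0.839
Iteration 3:
  x = (1 - (-2)·0.739 - (-4)·0.839) / (10) = 0.583
  y = (5 - (2)·0.567 - (-1)·0.839) / (6) = 0.784
  z = (5 - (-1)·0.567 - (1)·0.739) / (6) = 0.805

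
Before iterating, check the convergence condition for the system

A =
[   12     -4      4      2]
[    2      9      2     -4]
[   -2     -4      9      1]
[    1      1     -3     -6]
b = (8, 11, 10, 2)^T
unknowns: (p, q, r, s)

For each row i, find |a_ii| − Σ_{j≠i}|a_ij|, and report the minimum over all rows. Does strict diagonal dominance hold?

1

row 1: |12| − (4+4+2) = 2
row 2: |9| − (2+2+4) = 1
row 3: |9| − (2+4+1) = 2
row 4: |-6| − (1+1+3) = 1
minimum over rows = 1 → strictly diagonally dominant (convergence guaranteed)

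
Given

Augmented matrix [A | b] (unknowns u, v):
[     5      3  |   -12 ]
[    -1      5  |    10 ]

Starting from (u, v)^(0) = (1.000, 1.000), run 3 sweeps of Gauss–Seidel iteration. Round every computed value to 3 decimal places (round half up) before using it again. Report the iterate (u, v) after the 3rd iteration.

(-3.211, 1.358)

Iteration 1:
  u = (-12 - (3)·1.000) / (5) = -3.000
  v = (10 - (-1)·-3.000) / (5) = 1.400
Iteration 2:
  u = (-12 - (3)·1.400) / (5) = -3.240
  v = (10 - (-1)·-3.240) / (5) = 1.352
Iteration 3:
  u = (-12 - (3)·1.352) / (5) = -3.211
  v = (10 - (-1)·-3.211) / (5) = 1.358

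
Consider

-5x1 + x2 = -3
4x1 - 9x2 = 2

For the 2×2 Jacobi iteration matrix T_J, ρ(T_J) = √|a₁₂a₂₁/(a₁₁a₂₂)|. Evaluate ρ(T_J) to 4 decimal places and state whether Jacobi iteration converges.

a₁₂a₂₁/(a₁₁a₂₂) = (1)·(4) / ((-5)·(-9)) = 0.088889
ρ = √|0.088889| = √0.088889 = 0.2981
ρ < 1, so Jacobi converges

0.2981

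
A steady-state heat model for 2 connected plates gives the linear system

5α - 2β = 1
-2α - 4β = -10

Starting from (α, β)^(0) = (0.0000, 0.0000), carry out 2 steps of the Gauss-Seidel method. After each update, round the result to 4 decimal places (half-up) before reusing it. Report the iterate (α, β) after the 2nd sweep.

(1.1600, 1.9200)

Iteration 1:
  α = (1 - (-2)·0.0000) / (5) = 0.2000
  β = (-10 - (-2)·0.2000) / (-4) = 2.4000
Iteration 2:
  α = (1 - (-2)·2.4000) / (5) = 1.1600
  β = (-10 - (-2)·1.1600) / (-4) = 1.9200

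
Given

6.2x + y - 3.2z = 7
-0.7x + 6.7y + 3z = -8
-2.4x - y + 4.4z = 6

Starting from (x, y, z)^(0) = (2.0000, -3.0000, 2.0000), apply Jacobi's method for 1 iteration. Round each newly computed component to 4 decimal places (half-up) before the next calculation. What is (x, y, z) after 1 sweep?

(2.6452, -1.8806, 1.7727)

Iteration 1:
  x = (7 - (1)·-3.0000 - (-3.2)·2.0000) / (6.2) = 2.6452
  y = (-8 - (-0.7)·2.0000 - (3)·2.0000) / (6.7) = -1.8806
  z = (6 - (-2.4)·2.0000 - (-1)·-3.0000) / (4.4) = 1.7727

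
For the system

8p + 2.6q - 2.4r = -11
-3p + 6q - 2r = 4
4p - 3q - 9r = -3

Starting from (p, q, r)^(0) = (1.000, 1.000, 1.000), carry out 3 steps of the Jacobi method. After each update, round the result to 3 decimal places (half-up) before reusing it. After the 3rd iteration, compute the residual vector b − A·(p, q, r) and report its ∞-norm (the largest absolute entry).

2.255

Iteration 1:
  p = (-11 - (2.6)·1.000 - (-2.4)·1.000) / (8) = -1.400
  q = (4 - (-3)·1.000 - (-2)·1.000) / (6) = 1.500
  r = (-3 - (4)·1.000 - (-3)·1.000) / (-9) = 0.444
Iteration 2:
  p = (-11 - (2.6)·1.500 - (-2.4)·0.444) / (8) = -1.729
  q = (4 - (-3)·-1.400 - (-2)·0.444) / (6) = 0.115
  r = (-3 - (4)·-1.400 - (-3)·1.500) / (-9) = -0.789
Iteration 3:
  p = (-11 - (2.6)·0.115 - (-2.4)·-0.789) / (8) = -1.649
  q = (4 - (-3)·-1.729 - (-2)·-0.789) / (6) = -0.461
  r = (-3 - (4)·-1.729 - (-3)·0.115) / (-9) = -0.473
Residual b − A·x = (2.255, 0.873, -2.044); ∞-norm = 2.255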